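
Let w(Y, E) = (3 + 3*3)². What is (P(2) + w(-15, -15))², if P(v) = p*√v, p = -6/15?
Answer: 518408/25 - 576*√2/5 ≈ 20573.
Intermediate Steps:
p = -⅖ (p = -6*1/15 = -⅖ ≈ -0.40000)
w(Y, E) = 144 (w(Y, E) = (3 + 9)² = 12² = 144)
P(v) = -2*√v/5
(P(2) + w(-15, -15))² = (-2*√2/5 + 144)² = (144 - 2*√2/5)²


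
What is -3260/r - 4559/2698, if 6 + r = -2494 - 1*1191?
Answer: -8031789/9958318 ≈ -0.80654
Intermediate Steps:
r = -3691 (r = -6 + (-2494 - 1*1191) = -6 + (-2494 - 1191) = -6 - 3685 = -3691)
-3260/r - 4559/2698 = -3260/(-3691) - 4559/2698 = -3260*(-1/3691) - 4559*1/2698 = 3260/3691 - 4559/2698 = -8031789/9958318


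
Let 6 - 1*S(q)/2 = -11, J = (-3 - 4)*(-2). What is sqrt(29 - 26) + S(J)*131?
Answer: 4454 + sqrt(3) ≈ 4455.7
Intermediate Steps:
J = 14 (J = -7*(-2) = 14)
S(q) = 34 (S(q) = 12 - 2*(-11) = 12 + 22 = 34)
sqrt(29 - 26) + S(J)*131 = sqrt(29 - 26) + 34*131 = sqrt(3) + 4454 = 4454 + sqrt(3)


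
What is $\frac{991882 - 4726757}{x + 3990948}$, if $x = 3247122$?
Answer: $- \frac{746975}{1447614} \approx -0.516$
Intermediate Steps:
$\frac{991882 - 4726757}{x + 3990948} = \frac{991882 - 4726757}{3247122 + 3990948} = - \frac{3734875}{7238070} = \left(-3734875\right) \frac{1}{7238070} = - \frac{746975}{1447614}$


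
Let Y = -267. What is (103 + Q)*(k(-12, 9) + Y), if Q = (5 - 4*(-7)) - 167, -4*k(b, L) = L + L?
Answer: 16833/2 ≈ 8416.5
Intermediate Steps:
k(b, L) = -L/2 (k(b, L) = -(L + L)/4 = -L/2)
Q = -134 (Q = (5 + 28) - 167 = 33 - 167 = -134)
(103 + Q)*(k(-12, 9) + Y) = (103 - 134)*(-½*9 - 267) = -31*(-9/2 - 267) = -31*(-543/2) = 16833/2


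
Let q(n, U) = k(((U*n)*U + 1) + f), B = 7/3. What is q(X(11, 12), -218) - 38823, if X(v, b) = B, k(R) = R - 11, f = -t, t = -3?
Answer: 216178/3 ≈ 72059.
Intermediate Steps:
f = 3 (f = -1*(-3) = 3)
B = 7/3 (B = 7*(⅓) = 7/3 ≈ 2.3333)
k(R) = -11 + R
X(v, b) = 7/3
q(n, U) = -7 + n*U² (q(n, U) = -11 + (((U*n)*U + 1) + 3) = -11 + ((n*U² + 1) + 3) = -11 + ((1 + n*U²) + 3) = -11 + (4 + n*U²) = -7 + n*U²)
q(X(11, 12), -218) - 38823 = (-7 + (7/3)*(-218)²) - 38823 = (-7 + (7/3)*47524) - 38823 = (-7 + 332668/3) - 38823 = 332647/3 - 38823 = 216178/3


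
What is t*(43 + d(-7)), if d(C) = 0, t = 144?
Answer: 6192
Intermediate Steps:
t*(43 + d(-7)) = 144*(43 + 0) = 144*43 = 6192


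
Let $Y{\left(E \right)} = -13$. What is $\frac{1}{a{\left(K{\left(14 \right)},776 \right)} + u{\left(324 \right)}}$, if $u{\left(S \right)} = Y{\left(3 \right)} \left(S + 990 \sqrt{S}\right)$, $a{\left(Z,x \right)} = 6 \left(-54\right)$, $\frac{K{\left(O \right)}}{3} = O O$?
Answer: $- \frac{1}{236196} \approx -4.2338 \cdot 10^{-6}$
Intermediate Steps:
$K{\left(O \right)} = 3 O^{2}$ ($K{\left(O \right)} = 3 O O = 3 O^{2}$)
$a{\left(Z,x \right)} = -324$
$u{\left(S \right)} = - 12870 \sqrt{S} - 13 S$ ($u{\left(S \right)} = - 13 \left(S + 990 \sqrt{S}\right) = - 12870 \sqrt{S} - 13 S$)
$\frac{1}{a{\left(K{\left(14 \right)},776 \right)} + u{\left(324 \right)}} = \frac{1}{-324 - \left(4212 + 12870 \sqrt{324}\right)} = \frac{1}{-324 - 235872} = \frac{1}{-236196} = - \frac{1}{236196}$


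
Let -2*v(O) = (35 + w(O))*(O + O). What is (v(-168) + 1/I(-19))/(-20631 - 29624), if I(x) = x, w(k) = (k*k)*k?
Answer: 3027035525/190969 ≈ 15851.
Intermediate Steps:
w(k) = k³ (w(k) = k²*k = k³)
v(O) = -O*(35 + O³) (v(O) = -(35 + O³)*(O + O)/2 = -(35 + O³)*2*O/2 = -O*(35 + O³))
(v(-168) + 1/I(-19))/(-20631 - 29624) = (-1*(-168)*(35 + (-168)³) + 1/(-19))/(-20631 - 29624) = (-1*(-168)*(35 - 4741632) - 1/19)/(-50255) = (-1*(-168)*(-4741597) - 1/19)*(-1/50255) = (-796588296 - 1/19)*(-1/50255) = -15135177625/19*(-1/50255) = 3027035525/190969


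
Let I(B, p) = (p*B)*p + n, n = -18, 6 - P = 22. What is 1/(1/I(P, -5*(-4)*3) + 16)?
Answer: 57618/921887 ≈ 0.062500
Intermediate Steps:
P = -16 (P = 6 - 1*22 = 6 - 22 = -16)
I(B, p) = -18 + B*p**2 (I(B, p) = (p*B)*p - 18 = (B*p)*p - 18 = B*p**2 - 18 = -18 + B*p**2)
1/(1/I(P, -5*(-4)*3) + 16) = 1/(1/(-18 - 16*(-5*(-4)*3)**2) + 16) = 1/(1/(-18 - 16*(20*3)**2) + 16) = 1/(1/(-18 - 16*60**2) + 16) = 1/(1/(-18 - 16*3600) + 16) = 1/(1/(-18 - 57600) + 16) = 1/(1/(-57618) + 16) = 1/(-1/57618 + 16) = 1/(921887/57618) = 57618/921887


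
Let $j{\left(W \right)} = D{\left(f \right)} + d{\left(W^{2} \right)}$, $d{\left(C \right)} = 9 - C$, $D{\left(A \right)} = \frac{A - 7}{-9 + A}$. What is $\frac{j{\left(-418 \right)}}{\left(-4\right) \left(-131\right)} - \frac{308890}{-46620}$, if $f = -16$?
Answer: $- \frac{4989570031}{15268050} \approx -326.8$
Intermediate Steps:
$D{\left(A \right)} = \frac{-7 + A}{-9 + A}$
$j{\left(W \right)} = \frac{248}{25} - W^{2}$ ($j{\left(W \right)} = \frac{-7 - 16}{-9 - 16} - \left(-9 + W^{2}\right) = \frac{1}{-25} \left(-23\right) - \left(-9 + W^{2}\right) = \left(- \frac{1}{25}\right) \left(-23\right) - \left(-9 + W^{2}\right) = \frac{23}{25} - \left(-9 + W^{2}\right) = \frac{248}{25} - W^{2}$)
$\frac{j{\left(-418 \right)}}{\left(-4\right) \left(-131\right)} - \frac{308890}{-46620} = \frac{\frac{248}{25} - \left(-418\right)^{2}}{\left(-4\right) \left(-131\right)} - \frac{308890}{-46620} = \frac{\frac{248}{25} - 174724}{524} - - \frac{30889}{4662} = \left(\frac{248}{25} - 174724\right) \frac{1}{524} + \frac{30889}{4662} = \left(- \frac{4367852}{25}\right) \frac{1}{524} + \frac{30889}{4662} = - \frac{1091963}{3275} + \frac{30889}{4662} = - \frac{4989570031}{15268050}$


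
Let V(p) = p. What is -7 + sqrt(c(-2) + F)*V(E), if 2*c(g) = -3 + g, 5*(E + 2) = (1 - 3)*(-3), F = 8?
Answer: -7 - 2*sqrt(22)/5 ≈ -8.8762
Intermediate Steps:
E = -4/5 (E = -2 + ((1 - 3)*(-3))/5 = -2 + (-2*(-3))/5 = -2 + (1/5)*6 = -2 + 6/5 = -4/5 ≈ -0.80000)
c(g) = -3/2 + g/2 (c(g) = (-3 + g)/2 = -3/2 + g/2)
-7 + sqrt(c(-2) + F)*V(E) = -7 + sqrt((-3/2 + (1/2)*(-2)) + 8)*(-4/5) = -7 + sqrt((-3/2 - 1) + 8)*(-4/5) = -7 + sqrt(-5/2 + 8)*(-4/5) = -7 + sqrt(11/2)*(-4/5) = -7 + (sqrt(22)/2)*(-4/5) = -7 - 2*sqrt(22)/5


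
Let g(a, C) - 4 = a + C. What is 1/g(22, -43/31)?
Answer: 31/763 ≈ 0.040629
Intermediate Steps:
g(a, C) = 4 + C + a (g(a, C) = 4 + (a + C) = 4 + (C + a) = 4 + C + a)
1/g(22, -43/31) = 1/(4 - 43/31 + 22) = 1/(763/31) = 31/763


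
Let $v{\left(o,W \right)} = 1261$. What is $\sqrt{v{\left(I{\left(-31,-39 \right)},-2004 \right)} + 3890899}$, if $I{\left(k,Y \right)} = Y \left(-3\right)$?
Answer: $8 \sqrt{60815} \approx 1972.9$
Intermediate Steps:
$I{\left(k,Y \right)} = - 3 Y$
$\sqrt{v{\left(I{\left(-31,-39 \right)},-2004 \right)} + 3890899} = \sqrt{1261 + 3890899} = \sqrt{3892160} = 8 \sqrt{60815}$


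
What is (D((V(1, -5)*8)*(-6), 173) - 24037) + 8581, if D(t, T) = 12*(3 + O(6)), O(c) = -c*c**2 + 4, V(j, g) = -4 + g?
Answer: -17964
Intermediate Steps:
O(c) = 4 - c**3 (O(c) = -c**3 + 4 = 4 - c**3)
D(t, T) = -2508 (D(t, T) = 12*(3 + (4 - 1*6**3)) = 12*(3 + (4 - 1*216)) = 12*(3 + (4 - 216)) = 12*(3 - 212) = 12*(-209) = -2508)
(D((V(1, -5)*8)*(-6), 173) - 24037) + 8581 = (-2508 - 24037) + 8581 = -26545 + 8581 = -17964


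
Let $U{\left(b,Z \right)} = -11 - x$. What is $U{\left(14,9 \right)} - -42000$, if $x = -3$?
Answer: $41992$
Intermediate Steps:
$U{\left(b,Z \right)} = -8$ ($U{\left(b,Z \right)} = -11 - -3 = -11 + 3 = -8$)
$U{\left(14,9 \right)} - -42000 = -8 - -42000 = -8 + 42000 = 41992$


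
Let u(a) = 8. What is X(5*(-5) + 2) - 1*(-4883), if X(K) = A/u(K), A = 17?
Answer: 39081/8 ≈ 4885.1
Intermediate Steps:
X(K) = 17/8
X(5*(-5) + 2) - 1*(-4883) = 17/8 - 1*(-4883) = 17/8 + 4883 = 39081/8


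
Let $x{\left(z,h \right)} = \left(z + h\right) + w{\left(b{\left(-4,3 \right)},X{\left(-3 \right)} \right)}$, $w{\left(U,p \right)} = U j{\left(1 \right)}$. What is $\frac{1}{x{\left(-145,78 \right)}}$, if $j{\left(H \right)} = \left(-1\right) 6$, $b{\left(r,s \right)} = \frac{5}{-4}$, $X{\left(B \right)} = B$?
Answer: $- \frac{2}{119} \approx -0.016807$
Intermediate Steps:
$b{\left(r,s \right)} = - \frac{5}{4}$ ($b{\left(r,s \right)} = 5 \left(- \frac{1}{4}\right) = - \frac{5}{4}$)
$j{\left(H \right)} = -6$
$w{\left(U,p \right)} = - 6 U$ ($w{\left(U,p \right)} = U \left(-6\right) = - 6 U$)
$x{\left(z,h \right)} = \frac{15}{2} + h + z$ ($x{\left(z,h \right)} = \left(z + h\right) - - \frac{15}{2} = \left(h + z\right) + \frac{15}{2} = \frac{15}{2} + h + z$)
$\frac{1}{x{\left(-145,78 \right)}} = \frac{1}{\frac{15}{2} + 78 - 145} = \frac{1}{- \frac{119}{2}} = - \frac{2}{119}$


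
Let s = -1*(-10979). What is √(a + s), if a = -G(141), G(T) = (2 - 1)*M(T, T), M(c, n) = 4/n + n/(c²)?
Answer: √218272794/141 ≈ 104.78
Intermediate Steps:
M(c, n) = 4/n + n/c²
G(T) = 5/T (G(T) = (2 - 1)*(4/T + T/T²) = 1*(4/T + 1/T) = 1*(5/T) = 5/T)
s = 10979
a = -5/141 ≈ -0.035461
√(a + s) = √(-5/141 + 10979) = √(1548034/141) = √218272794/141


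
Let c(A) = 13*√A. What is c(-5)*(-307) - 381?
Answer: -381 - 3991*I*√5 ≈ -381.0 - 8924.1*I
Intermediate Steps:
c(-5)*(-307) - 381 = (13*√(-5))*(-307) - 381 = (13*(I*√5))*(-307) - 381 = (13*I*√5)*(-307) - 381 = -3991*I*√5 - 381 = -381 - 3991*I*√5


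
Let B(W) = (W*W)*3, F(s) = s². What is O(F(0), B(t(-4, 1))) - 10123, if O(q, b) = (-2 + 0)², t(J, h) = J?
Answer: -10119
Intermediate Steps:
B(W) = 3*W² (B(W) = W²*3 = 3*W²)
O(q, b) = 4 (O(q, b) = (-2)² = 4)
O(F(0), B(t(-4, 1))) - 10123 = 4 - 10123 = -10119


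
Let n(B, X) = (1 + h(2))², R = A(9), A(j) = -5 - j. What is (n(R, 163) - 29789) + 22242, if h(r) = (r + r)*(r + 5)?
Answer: -6706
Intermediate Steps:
h(r) = 2*r*(5 + r) (h(r) = (2*r)*(5 + r) = 2*r*(5 + r))
R = -14 (R = -5 - 1*9 = -5 - 9 = -14)
n(B, X) = 841 (n(B, X) = (1 + 2*2*(5 + 2))² = (1 + 2*2*7)² = (1 + 28)² = 29² = 841)
(n(R, 163) - 29789) + 22242 = (841 - 29789) + 22242 = -28948 + 22242 = -6706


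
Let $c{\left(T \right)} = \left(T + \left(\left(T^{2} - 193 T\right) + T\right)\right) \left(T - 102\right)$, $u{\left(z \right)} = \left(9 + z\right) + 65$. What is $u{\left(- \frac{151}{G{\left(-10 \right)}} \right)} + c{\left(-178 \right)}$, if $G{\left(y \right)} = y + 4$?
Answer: $- \frac{110345165}{6} \approx -1.8391 \cdot 10^{7}$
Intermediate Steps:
$G{\left(y \right)} = 4 + y$
$u{\left(z \right)} = 74 + z$
$c{\left(T \right)} = \left(-102 + T\right) \left(T^{2} - 191 T\right)$ ($c{\left(T \right)} = \left(T + \left(T^{2} - 192 T\right)\right) \left(-102 + T\right) = \left(T^{2} - 191 T\right) \left(-102 + T\right) = \left(-102 + T\right) \left(T^{2} - 191 T\right)$)
$u{\left(- \frac{151}{G{\left(-10 \right)}} \right)} + c{\left(-178 \right)} = \left(74 - \frac{151}{4 - 10}\right) - 178 \left(19482 + \left(-178\right)^{2} - -52154\right) = \left(74 - \frac{151}{-6}\right) - 178 \left(19482 + 31684 + 52154\right) = \left(74 - - \frac{151}{6}\right) - 18390960 = \left(74 + \frac{151}{6}\right) - 18390960 = \frac{595}{6} - 18390960 = - \frac{110345165}{6}$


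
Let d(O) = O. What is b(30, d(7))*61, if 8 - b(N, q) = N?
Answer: -1342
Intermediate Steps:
b(N, q) = 8 - N
b(30, d(7))*61 = (8 - 1*30)*61 = (8 - 30)*61 = -22*61 = -1342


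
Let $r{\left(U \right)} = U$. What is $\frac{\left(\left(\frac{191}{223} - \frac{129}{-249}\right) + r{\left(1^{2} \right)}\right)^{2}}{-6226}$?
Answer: $- \frac{1931690401}{2132922262306} \approx -0.00090565$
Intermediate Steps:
$\frac{\left(\left(\frac{191}{223} - \frac{129}{-249}\right) + r{\left(1^{2} \right)}\right)^{2}}{-6226} = \frac{\left(\left(\frac{191}{223} - \frac{129}{-249}\right) + 1^{2}\right)^{2}}{-6226} = \left(\left(191 \cdot \frac{1}{223} - - \frac{43}{83}\right) + 1\right)^{2} \left(- \frac{1}{6226}\right) = \left(\left(\frac{191}{223} + \frac{43}{83}\right) + 1\right)^{2} \left(- \frac{1}{6226}\right) = \left(\frac{25442}{18509} + 1\right)^{2} \left(- \frac{1}{6226}\right) = \left(\frac{43951}{18509}\right)^{2} \left(- \frac{1}{6226}\right) = \frac{1931690401}{342583081} \left(- \frac{1}{6226}\right) = - \frac{1931690401}{2132922262306}$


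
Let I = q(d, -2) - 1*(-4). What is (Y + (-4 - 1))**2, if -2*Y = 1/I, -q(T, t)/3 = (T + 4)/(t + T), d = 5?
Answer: 2401/100 ≈ 24.010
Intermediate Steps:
q(T, t) = -3*(4 + T)/(T + t) (q(T, t) = -3*(T + 4)/(t + T) = -3*(4 + T)/(T + t))
I = -5 (I = 3*(-4 - 1*5)/(5 - 2) - 1*(-4) = 3*(-4 - 5)/3 + 4 = 3*(1/3)*(-9) + 4 = -9 + 4 = -5)
Y = 1/10 (Y = -1/2/(-5) = -1/2*(-1/5) = 1/10 ≈ 0.10000)
(Y + (-4 - 1))**2 = (1/10 + (-4 - 1))**2 = (1/10 - 5)**2 = (-49/10)**2 = 2401/100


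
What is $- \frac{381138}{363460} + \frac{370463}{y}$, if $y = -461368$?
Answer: $- \frac{77623339691}{41922203320} \approx -1.8516$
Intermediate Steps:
$- \frac{381138}{363460} + \frac{370463}{y} = - \frac{381138}{363460} + \frac{370463}{-461368} = \left(-381138\right) \frac{1}{363460} + 370463 \left(- \frac{1}{461368}\right) = - \frac{190569}{181730} - \frac{370463}{461368} = - \frac{77623339691}{41922203320}$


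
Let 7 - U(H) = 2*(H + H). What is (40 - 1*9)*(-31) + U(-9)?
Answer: -918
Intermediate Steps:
U(H) = 7 - 4*H (U(H) = 7 - 2*(H + H) = 7 - 2*2*H = 7 - 4*H)
(40 - 1*9)*(-31) + U(-9) = (40 - 1*9)*(-31) + (7 - 4*(-9)) = (40 - 9)*(-31) + (7 + 36) = 31*(-31) + 43 = -961 + 43 = -918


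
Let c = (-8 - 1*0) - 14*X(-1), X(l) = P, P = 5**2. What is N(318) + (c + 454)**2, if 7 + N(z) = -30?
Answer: 9179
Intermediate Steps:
P = 25
X(l) = 25
N(z) = -37 (N(z) = -7 - 30 = -37)
c = -358 (c = (-8 - 1*0) - 14*25 = (-8 + 0) - 350 = -8 - 350 = -358)
N(318) + (c + 454)**2 = -37 + (-358 + 454)**2 = -37 + 96**2 = -37 + 9216 = 9179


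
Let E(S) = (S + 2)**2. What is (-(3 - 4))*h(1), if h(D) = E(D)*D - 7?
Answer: 2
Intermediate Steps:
E(S) = (2 + S)**2
h(D) = -7 + D*(2 + D)**2 (h(D) = (2 + D)**2*D - 7 = D*(2 + D)**2 - 7 = -7 + D*(2 + D)**2)
(-(3 - 4))*h(1) = (-(3 - 4))*(-7 + 1*(2 + 1)**2) = (-1*(-1))*(-7 + 1*3**2) = 1*(-7 + 1*9) = 1*(-7 + 9) = 1*2 = 2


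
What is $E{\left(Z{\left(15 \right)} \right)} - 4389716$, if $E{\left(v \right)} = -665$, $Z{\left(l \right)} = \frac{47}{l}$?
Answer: $-4390381$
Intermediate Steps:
$E{\left(Z{\left(15 \right)} \right)} - 4389716 = -665 - 4389716 = -4390381$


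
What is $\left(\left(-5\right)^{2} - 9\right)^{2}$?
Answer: $256$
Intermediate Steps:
$\left(\left(-5\right)^{2} - 9\right)^{2} = \left(25 - 9\right)^{2} = 16^{2} = 256$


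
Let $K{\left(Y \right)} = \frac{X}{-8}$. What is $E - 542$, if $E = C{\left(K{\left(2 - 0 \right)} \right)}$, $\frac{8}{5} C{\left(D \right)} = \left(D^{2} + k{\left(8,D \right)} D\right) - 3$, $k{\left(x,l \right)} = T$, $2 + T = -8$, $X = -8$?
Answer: $- \frac{1099}{2} \approx -549.5$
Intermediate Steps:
$T = -10$ ($T = -2 - 8 = -10$)
$k{\left(x,l \right)} = -10$
$K{\left(Y \right)} = 1$ ($K{\left(Y \right)} = - \frac{8}{-8} = \left(-8\right) \left(- \frac{1}{8}\right) = 1$)
$C{\left(D \right)} = - \frac{15}{8} - \frac{25 D}{4} + \frac{5 D^{2}}{8}$ ($C{\left(D \right)} = \frac{5 \left(\left(D^{2} - 10 D\right) - 3\right)}{8} = \frac{5 \left(-3 + D^{2} - 10 D\right)}{8} = - \frac{15}{8} - \frac{25 D}{4} + \frac{5 D^{2}}{8}$)
$E = - \frac{15}{2}$ ($E = - \frac{15}{8} - \frac{25}{4} + \frac{5 \cdot 1^{2}}{8} = - \frac{15}{8} - \frac{25}{4} + \frac{5}{8} \cdot 1 = - \frac{15}{8} - \frac{25}{4} + \frac{5}{8} = - \frac{15}{2} \approx -7.5$)
$E - 542 = - \frac{15}{2} - 542 = - \frac{1099}{2}$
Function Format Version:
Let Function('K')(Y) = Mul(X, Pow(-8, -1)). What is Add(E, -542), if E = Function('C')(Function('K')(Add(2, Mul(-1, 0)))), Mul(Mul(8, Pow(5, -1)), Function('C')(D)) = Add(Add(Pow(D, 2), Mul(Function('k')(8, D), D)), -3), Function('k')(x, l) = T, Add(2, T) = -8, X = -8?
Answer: Rational(-1099, 2) ≈ -549.50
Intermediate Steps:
T = -10 (T = Add(-2, -8) = -10)
Function('k')(x, l) = -10
Function('K')(Y) = 1 (Function('K')(Y) = Mul(-8, Pow(-8, -1)) = Mul(-8, Rational(-1, 8)) = 1)
Function('C')(D) = Add(Rational(-15, 8), Mul(Rational(-25, 4), D), Mul(Rational(5, 8), Pow(D, 2))) (Function('C')(D) = Mul(Rational(5, 8), Add(Add(Pow(D, 2), Mul(-10, D)), -3)) = Mul(Rational(5, 8), Add(-3, Pow(D, 2), Mul(-10, D))) = Add(Rational(-15, 8), Mul(Rational(-25, 4), D), Mul(Rational(5, 8), Pow(D, 2))))
E = Rational(-15, 2) (E = Add(Rational(-15, 8), Mul(Rational(-25, 4), 1), Mul(Rational(5, 8), Pow(1, 2))) = Add(Rational(-15, 8), Rational(-25, 4), Mul(Rational(5, 8), 1)) = Add(Rational(-15, 8), Rational(-25, 4), Rational(5, 8)) = Rational(-15, 2) ≈ -7.5000)
Add(E, -542) = Add(Rational(-15, 2), -542) = Rational(-1099, 2)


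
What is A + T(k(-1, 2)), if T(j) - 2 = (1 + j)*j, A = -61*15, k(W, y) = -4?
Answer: -901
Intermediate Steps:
A = -915
T(j) = 2 + j*(1 + j) (T(j) = 2 + (1 + j)*j = 2 + j*(1 + j))
A + T(k(-1, 2)) = -915 + (2 - 4 + (-4)²) = -915 + (2 - 4 + 16) = -915 + 14 = -901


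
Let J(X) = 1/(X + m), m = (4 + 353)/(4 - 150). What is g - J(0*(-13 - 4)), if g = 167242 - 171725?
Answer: -1600285/357 ≈ -4482.6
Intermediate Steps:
m = -357/146 (m = 357/(-146) = 357*(-1/146) = -357/146 ≈ -2.4452)
g = -4483
J(X) = 1/(-357/146 + X) (J(X) = 1/(X - 357/146) = 1/(-357/146 + X))
g - J(0*(-13 - 4)) = -4483 - 146/(-357 + 146*(0*(-13 - 4))) = -4483 - 146/(-357 + 146*(0*(-17))) = -4483 - 146/(-357 + 146*0) = -4483 - 146/(-357 + 0) = -4483 - 146/(-357) = -4483 - 146*(-1)/357 = -4483 - 1*(-146/357) = -4483 + 146/357 = -1600285/357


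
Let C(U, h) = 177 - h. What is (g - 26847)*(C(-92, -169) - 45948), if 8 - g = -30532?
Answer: -168408186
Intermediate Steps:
g = 30540 (g = 8 - 1*(-30532) = 8 + 30532 = 30540)
(g - 26847)*(C(-92, -169) - 45948) = (30540 - 26847)*((177 - 1*(-169)) - 45948) = 3693*((177 + 169) - 45948) = 3693*(346 - 45948) = 3693*(-45602) = -168408186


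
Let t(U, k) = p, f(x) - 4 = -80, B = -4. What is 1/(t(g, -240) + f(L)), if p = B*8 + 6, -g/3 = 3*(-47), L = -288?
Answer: -1/102 ≈ -0.0098039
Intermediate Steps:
g = 423 (g = -9*(-47) = -3*(-141) = 423)
f(x) = -76 (f(x) = 4 - 80 = -76)
p = -26 (p = -4*8 + 6 = -32 + 6 = -26)
t(U, k) = -26
1/(t(g, -240) + f(L)) = 1/(-26 - 76) = 1/(-102) = -1/102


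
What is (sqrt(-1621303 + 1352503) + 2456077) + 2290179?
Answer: 4746256 + 80*I*sqrt(42) ≈ 4.7463e+6 + 518.46*I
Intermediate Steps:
(sqrt(-1621303 + 1352503) + 2456077) + 2290179 = (sqrt(-268800) + 2456077) + 2290179 = (80*I*sqrt(42) + 2456077) + 2290179 = (2456077 + 80*I*sqrt(42)) + 2290179 = 4746256 + 80*I*sqrt(42)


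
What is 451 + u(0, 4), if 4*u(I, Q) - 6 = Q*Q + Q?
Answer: 915/2 ≈ 457.50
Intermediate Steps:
u(I, Q) = 3/2 + Q/4 + Q²/4 (u(I, Q) = 3/2 + (Q*Q + Q)/4 = 3/2 + (Q² + Q)/4 = 3/2 + (Q + Q²)/4 = 3/2 + (Q/4 + Q²/4) = 3/2 + Q/4 + Q²/4)
451 + u(0, 4) = 451 + (3/2 + (¼)*4 + (¼)*4²) = 451 + (3/2 + 1 + (¼)*16) = 451 + (3/2 + 1 + 4) = 451 + 13/2 = 915/2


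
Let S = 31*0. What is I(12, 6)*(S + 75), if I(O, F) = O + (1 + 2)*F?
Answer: 2250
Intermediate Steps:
I(O, F) = O + 3*F
S = 0
I(12, 6)*(S + 75) = (12 + 3*6)*(0 + 75) = (12 + 18)*75 = 30*75 = 2250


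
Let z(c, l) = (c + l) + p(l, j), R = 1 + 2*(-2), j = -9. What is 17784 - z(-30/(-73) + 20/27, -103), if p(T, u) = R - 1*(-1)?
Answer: 35256949/1971 ≈ 17888.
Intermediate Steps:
R = -3 (R = 1 - 4 = -3)
p(T, u) = -2 (p(T, u) = -3 - 1*(-1) = -3 + 1 = -2)
z(c, l) = -2 + c + l (z(c, l) = (c + l) - 2 = -2 + c + l)
17784 - z(-30/(-73) + 20/27, -103) = 17784 - (-2 + (-30/(-73) + 20/27) - 103) = 17784 - (-2 + (-30*(-1/73) + 20*(1/27)) - 103) = 17784 - (-2 + (30/73 + 20/27) - 103) = 17784 - (-2 + 2270/1971 - 103) = 17784 - 1*(-204685/1971) = 17784 + 204685/1971 = 35256949/1971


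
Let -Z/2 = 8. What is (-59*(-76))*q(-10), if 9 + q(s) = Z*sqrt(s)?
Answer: -40356 - 71744*I*sqrt(10) ≈ -40356.0 - 2.2687e+5*I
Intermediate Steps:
Z = -16 (Z = -2*8 = -16)
q(s) = -9 - 16*sqrt(s)
(-59*(-76))*q(-10) = (-59*(-76))*(-9 - 16*I*sqrt(10)) = 4484*(-9 - 16*I*sqrt(10)) = -40356 - 71744*I*sqrt(10)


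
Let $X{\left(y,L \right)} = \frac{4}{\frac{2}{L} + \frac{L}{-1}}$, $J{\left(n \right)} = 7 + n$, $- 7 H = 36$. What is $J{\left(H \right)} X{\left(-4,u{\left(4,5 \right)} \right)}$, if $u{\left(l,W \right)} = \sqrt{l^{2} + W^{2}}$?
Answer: $- \frac{4 \sqrt{41}}{21} \approx -1.2196$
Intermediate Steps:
$u{\left(l,W \right)} = \sqrt{W^{2} + l^{2}}$
$H = - \frac{36}{7}$ ($H = \left(- \frac{1}{7}\right) 36 = - \frac{36}{7} \approx -5.1429$)
$X{\left(y,L \right)} = \frac{4}{- L + \frac{2}{L}}$ ($X{\left(y,L \right)} = \frac{4}{\frac{2}{L} + L \left(-1\right)} = \frac{4}{\frac{2}{L} - L} = \frac{4}{- L + \frac{2}{L}}$)
$J{\left(H \right)} X{\left(-4,u{\left(4,5 \right)} \right)} = \left(7 - \frac{36}{7}\right) \left(- \frac{4 \sqrt{5^{2} + 4^{2}}}{-2 + \left(\sqrt{5^{2} + 4^{2}}\right)^{2}}\right) = \frac{13 \left(- \frac{4 \sqrt{25 + 16}}{-2 + \left(\sqrt{25 + 16}\right)^{2}}\right)}{7} = \frac{13 \left(- \frac{4 \sqrt{41}}{-2 + \left(\sqrt{41}\right)^{2}}\right)}{7} = \frac{13 \left(- \frac{4 \sqrt{41}}{-2 + 41}\right)}{7} = \frac{13 \left(- \frac{4 \sqrt{41}}{39}\right)}{7} = - \frac{4 \sqrt{41}}{21}$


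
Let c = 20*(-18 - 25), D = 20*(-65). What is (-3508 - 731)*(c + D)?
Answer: 9156240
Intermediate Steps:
D = -1300
c = -860 (c = 20*(-43) = -860)
(-3508 - 731)*(c + D) = (-3508 - 731)*(-860 - 1300) = -4239*(-2160) = 9156240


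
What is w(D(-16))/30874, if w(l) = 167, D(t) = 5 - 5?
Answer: 167/30874 ≈ 0.0054091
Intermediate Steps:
D(t) = 0
w(D(-16))/30874 = 167/30874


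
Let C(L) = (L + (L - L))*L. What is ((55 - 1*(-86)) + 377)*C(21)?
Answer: 228438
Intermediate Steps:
C(L) = L² (C(L) = (L + 0)*L = L*L = L²)
((55 - 1*(-86)) + 377)*C(21) = ((55 - 1*(-86)) + 377)*21² = ((55 + 86) + 377)*441 = (141 + 377)*441 = 518*441 = 228438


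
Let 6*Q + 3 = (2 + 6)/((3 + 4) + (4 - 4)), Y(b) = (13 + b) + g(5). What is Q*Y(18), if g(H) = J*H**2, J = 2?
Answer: -351/14 ≈ -25.071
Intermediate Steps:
g(H) = 2*H**2
Y(b) = 63 + b (Y(b) = (13 + b) + 2*5**2 = (13 + b) + 2*25 = (13 + b) + 50 = 63 + b)
Q = -13/42 (Q = -1/2 + ((2 + 6)/((3 + 4) + (4 - 4)))/6 = -1/2 + (8/(7 + 0))/6 = -1/2 + (8/7)/6 = -1/2 + (8*(1/7))/6 = -1/2 + (1/6)*(8/7) = -1/2 + 4/21 = -13/42 ≈ -0.30952)
Q*Y(18) = -13*(63 + 18)/42 = -13/42*81 = -351/14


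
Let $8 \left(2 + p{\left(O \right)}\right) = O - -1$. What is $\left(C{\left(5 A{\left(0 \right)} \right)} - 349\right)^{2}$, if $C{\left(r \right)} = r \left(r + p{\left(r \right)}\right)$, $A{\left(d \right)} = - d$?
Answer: $121801$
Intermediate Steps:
$p{\left(O \right)} = - \frac{15}{8} + \frac{O}{8}$ ($p{\left(O \right)} = -2 + \frac{O - -1}{8} = -2 + \frac{O + 1}{8} = -2 + \frac{1 + O}{8} = -2 + \left(\frac{1}{8} + \frac{O}{8}\right) = - \frac{15}{8} + \frac{O}{8}$)
$C{\left(r \right)} = r \left(- \frac{15}{8} + \frac{9 r}{8}\right)$ ($C{\left(r \right)} = r \left(r + \left(- \frac{15}{8} + \frac{r}{8}\right)\right) = r \left(- \frac{15}{8} + \frac{9 r}{8}\right)$)
$\left(C{\left(5 A{\left(0 \right)} \right)} - 349\right)^{2} = \left(\frac{3 \cdot 5 \left(\left(-1\right) 0\right) \left(-5 + 3 \cdot 5 \left(\left(-1\right) 0\right)\right)}{8} - 349\right)^{2} = \left(\frac{3 \cdot 5 \cdot 0 \left(-5 + 3 \cdot 5 \cdot 0\right)}{8} - 349\right)^{2} = \left(\frac{3}{8} \cdot 0 \left(-5 + 3 \cdot 0\right) - 349\right)^{2} = \left(\frac{3}{8} \cdot 0 \left(-5 + 0\right) - 349\right)^{2} = \left(\frac{3}{8} \cdot 0 \left(-5\right) - 349\right)^{2} = \left(0 - 349\right)^{2} = \left(-349\right)^{2} = 121801$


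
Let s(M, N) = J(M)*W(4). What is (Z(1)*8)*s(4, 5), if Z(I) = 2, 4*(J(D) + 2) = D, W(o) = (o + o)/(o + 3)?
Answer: -128/7 ≈ -18.286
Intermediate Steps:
W(o) = 2*o/(3 + o) (W(o) = (2*o)/(3 + o) = 2*o/(3 + o))
J(D) = -2 + D/4
s(M, N) = -16/7 + 2*M/7 (s(M, N) = (-2 + M/4)*(2*4/(3 + 4)) = (-2 + M/4)*(2*4/7) = (-2 + M/4)*(2*4*(1/7)) = (-2 + M/4)*(8/7) = -16/7 + 2*M/7)
(Z(1)*8)*s(4, 5) = (2*8)*(-16/7 + (2/7)*4) = 16*(-16/7 + 8/7) = 16*(-8/7) = -128/7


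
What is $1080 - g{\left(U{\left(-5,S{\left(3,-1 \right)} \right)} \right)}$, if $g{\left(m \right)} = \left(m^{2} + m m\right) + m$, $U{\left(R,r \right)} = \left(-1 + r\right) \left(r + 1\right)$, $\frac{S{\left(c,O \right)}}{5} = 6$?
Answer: $-1616221$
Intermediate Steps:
$S{\left(c,O \right)} = 30$ ($S{\left(c,O \right)} = 5 \cdot 6 = 30$)
$U{\left(R,r \right)} = \left(1 + r\right) \left(-1 + r\right)$ ($U{\left(R,r \right)} = \left(-1 + r\right) \left(1 + r\right) = \left(1 + r\right) \left(-1 + r\right)$)
$g{\left(m \right)} = m + 2 m^{2}$ ($g{\left(m \right)} = \left(m^{2} + m^{2}\right) + m = 2 m^{2} + m = m + 2 m^{2}$)
$1080 - g{\left(U{\left(-5,S{\left(3,-1 \right)} \right)} \right)} = 1080 - \left(-1 + 30^{2}\right) \left(1 + 2 \left(-1 + 30^{2}\right)\right) = 1080 - \left(-1 + 900\right) \left(1 + 2 \left(-1 + 900\right)\right) = 1080 - 899 \left(1 + 2 \cdot 899\right) = 1080 - 899 \left(1 + 1798\right) = 1080 - 899 \cdot 1799 = 1080 - 1617301 = -1616221$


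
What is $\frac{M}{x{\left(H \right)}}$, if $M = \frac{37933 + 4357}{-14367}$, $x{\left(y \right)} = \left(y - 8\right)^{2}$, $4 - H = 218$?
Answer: $- \frac{21145}{354031614} \approx -5.9726 \cdot 10^{-5}$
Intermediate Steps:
$H = -214$ ($H = 4 - 218 = -214$)
$x{\left(y \right)} = \left(-8 + y\right)^{2}$
$M = - \frac{42290}{14367}$ ($M = 42290 \left(- \frac{1}{14367}\right) = - \frac{42290}{14367} \approx -2.9436$)
$\frac{M}{x{\left(H \right)}} = - \frac{42290}{14367 \left(-8 - 214\right)^{2}} = - \frac{42290}{14367 \left(-222\right)^{2}} = - \frac{42290}{14367 \cdot 49284} = \left(- \frac{42290}{14367}\right) \frac{1}{49284} = - \frac{21145}{354031614}$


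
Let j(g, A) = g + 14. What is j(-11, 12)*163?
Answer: 489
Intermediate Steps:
j(g, A) = 14 + g
j(-11, 12)*163 = (14 - 11)*163 = 3*163 = 489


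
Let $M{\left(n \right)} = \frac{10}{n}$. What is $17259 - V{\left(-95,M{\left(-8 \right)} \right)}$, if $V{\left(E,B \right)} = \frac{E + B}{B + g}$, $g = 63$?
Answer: $\frac{4263358}{247} \approx 17261.0$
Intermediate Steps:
$V{\left(E,B \right)} = \frac{B + E}{63 + B}$ ($V{\left(E,B \right)} = \frac{E + B}{B + 63} = \frac{B + E}{63 + B}$)
$17259 - V{\left(-95,M{\left(-8 \right)} \right)} = 17259 - \frac{\frac{10}{-8} - 95}{63 + \frac{10}{-8}} = 17259 - \frac{10 \left(- \frac{1}{8}\right) - 95}{63 + 10 \left(- \frac{1}{8}\right)} = 17259 - \frac{- \frac{5}{4} - 95}{63 - \frac{5}{4}} = 17259 - \frac{1}{\frac{247}{4}} \left(- \frac{385}{4}\right) = 17259 - \frac{4}{247} \left(- \frac{385}{4}\right) = 17259 - - \frac{385}{247} = 17259 + \frac{385}{247} = \frac{4263358}{247}$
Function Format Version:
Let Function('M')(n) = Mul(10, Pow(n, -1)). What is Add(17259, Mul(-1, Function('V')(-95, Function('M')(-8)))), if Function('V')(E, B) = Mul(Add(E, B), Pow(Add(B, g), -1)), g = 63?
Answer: Rational(4263358, 247) ≈ 17261.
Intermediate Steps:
Function('V')(E, B) = Mul(Pow(Add(63, B), -1), Add(B, E)) (Function('V')(E, B) = Mul(Add(E, B), Pow(Add(B, 63), -1)) = Mul(Add(B, E), Pow(Add(63, B), -1)) = Mul(Pow(Add(63, B), -1), Add(B, E)))
Add(17259, Mul(-1, Function('V')(-95, Function('M')(-8)))) = Add(17259, Mul(-1, Mul(Pow(Add(63, Mul(10, Pow(-8, -1))), -1), Add(Mul(10, Pow(-8, -1)), -95)))) = Add(17259, Mul(-1, Mul(Pow(Add(63, Mul(10, Rational(-1, 8))), -1), Add(Mul(10, Rational(-1, 8)), -95)))) = Add(17259, Mul(-1, Mul(Pow(Add(63, Rational(-5, 4)), -1), Add(Rational(-5, 4), -95)))) = Add(17259, Mul(-1, Mul(Pow(Rational(247, 4), -1), Rational(-385, 4)))) = Add(17259, Mul(-1, Mul(Rational(4, 247), Rational(-385, 4)))) = Add(17259, Mul(-1, Rational(-385, 247))) = Add(17259, Rational(385, 247)) = Rational(4263358, 247)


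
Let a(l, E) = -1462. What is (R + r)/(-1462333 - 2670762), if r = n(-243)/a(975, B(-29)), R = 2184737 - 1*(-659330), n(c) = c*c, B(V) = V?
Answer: -831593381/1208516978 ≈ -0.68811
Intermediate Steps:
n(c) = c²
R = 2844067 (R = 2184737 + 659330 = 2844067)
r = -59049/1462 (r = (-243)²/(-1462) = 59049*(-1/1462) = -59049/1462 ≈ -40.389)
(R + r)/(-1462333 - 2670762) = (2844067 - 59049/1462)/(-1462333 - 2670762) = (4157966905/1462)/(-4133095) = (4157966905/1462)*(-1/4133095) = -831593381/1208516978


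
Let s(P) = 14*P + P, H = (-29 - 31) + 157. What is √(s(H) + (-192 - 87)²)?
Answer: 8*√1239 ≈ 281.60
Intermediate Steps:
H = 97 (H = -60 + 157 = 97)
s(P) = 15*P
√(s(H) + (-192 - 87)²) = √(15*97 + (-192 - 87)²) = √(1455 + (-279)²) = √(1455 + 77841) = √79296 = 8*√1239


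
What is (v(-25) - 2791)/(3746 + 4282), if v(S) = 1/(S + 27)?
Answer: -5581/16056 ≈ -0.34760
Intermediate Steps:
v(S) = 1/(27 + S)
(v(-25) - 2791)/(3746 + 4282) = (1/(27 - 25) - 2791)/(3746 + 4282) = (1/2 - 2791)/8028 = (½ - 2791)*(1/8028) = -5581/2*1/8028 = -5581/16056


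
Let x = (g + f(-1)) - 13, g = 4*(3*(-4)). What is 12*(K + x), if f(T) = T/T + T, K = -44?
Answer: -1260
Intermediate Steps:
f(T) = 1 + T
g = -48 (g = 4*(-12) = -48)
x = -61 (x = (-48 + (1 - 1)) - 13 = (-48 + 0) - 13 = -48 - 13 = -61)
12*(K + x) = 12*(-44 - 61) = 12*(-105) = -1260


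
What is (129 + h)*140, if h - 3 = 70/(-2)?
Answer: 13580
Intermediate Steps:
h = -32 (h = 3 + 70/(-2) = 3 + 70*(-½) = 3 - 35 = -32)
(129 + h)*140 = (129 - 32)*140 = 97*140 = 13580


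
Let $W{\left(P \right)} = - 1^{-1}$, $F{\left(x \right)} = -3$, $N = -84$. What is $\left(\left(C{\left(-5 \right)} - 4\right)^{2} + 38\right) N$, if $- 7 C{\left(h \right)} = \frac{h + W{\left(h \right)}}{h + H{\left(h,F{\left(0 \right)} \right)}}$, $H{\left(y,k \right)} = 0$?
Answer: $- \frac{814392}{175} \approx -4653.7$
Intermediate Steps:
$W{\left(P \right)} = -1$ ($W{\left(P \right)} = \left(-1\right) 1 = -1$)
$C{\left(h \right)} = - \frac{-1 + h}{7 h}$ ($C{\left(h \right)} = - \frac{\left(h - 1\right) \frac{1}{h + 0}}{7} = - \frac{\left(-1 + h\right) \frac{1}{h}}{7} = - \frac{\frac{1}{h} \left(-1 + h\right)}{7} = - \frac{-1 + h}{7 h}$)
$\left(\left(C{\left(-5 \right)} - 4\right)^{2} + 38\right) N = \left(\left(\frac{1 - -5}{7 \left(-5\right)} - 4\right)^{2} + 38\right) \left(-84\right) = \left(\left(\frac{1}{7} \left(- \frac{1}{5}\right) \left(1 + 5\right) - 4\right)^{2} + 38\right) \left(-84\right) = \left(\left(\frac{1}{7} \left(- \frac{1}{5}\right) 6 - 4\right)^{2} + 38\right) \left(-84\right) = \left(\left(- \frac{6}{35} - 4\right)^{2} + 38\right) \left(-84\right) = \left(\left(- \frac{146}{35}\right)^{2} + 38\right) \left(-84\right) = \left(\frac{21316}{1225} + 38\right) \left(-84\right) = \frac{67866}{1225} \left(-84\right) = - \frac{814392}{175}$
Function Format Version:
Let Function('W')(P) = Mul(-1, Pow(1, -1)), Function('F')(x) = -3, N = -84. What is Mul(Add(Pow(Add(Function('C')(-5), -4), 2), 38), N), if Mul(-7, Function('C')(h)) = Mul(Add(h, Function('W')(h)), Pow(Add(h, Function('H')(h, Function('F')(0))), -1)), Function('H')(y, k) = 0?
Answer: Rational(-814392, 175) ≈ -4653.7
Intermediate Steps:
Function('W')(P) = -1 (Function('W')(P) = Mul(-1, 1) = -1)
Function('C')(h) = Mul(Rational(-1, 7), Pow(h, -1), Add(-1, h)) (Function('C')(h) = Mul(Rational(-1, 7), Mul(Add(h, -1), Pow(Add(h, 0), -1))) = Mul(Rational(-1, 7), Mul(Add(-1, h), Pow(h, -1))) = Mul(Rational(-1, 7), Mul(Pow(h, -1), Add(-1, h))) = Mul(Rational(-1, 7), Pow(h, -1), Add(-1, h)))
Mul(Add(Pow(Add(Function('C')(-5), -4), 2), 38), N) = Mul(Add(Pow(Add(Mul(Rational(1, 7), Pow(-5, -1), Add(1, Mul(-1, -5))), -4), 2), 38), -84) = Mul(Add(Pow(Add(Mul(Rational(1, 7), Rational(-1, 5), Add(1, 5)), -4), 2), 38), -84) = Mul(Add(Pow(Add(Mul(Rational(1, 7), Rational(-1, 5), 6), -4), 2), 38), -84) = Mul(Add(Pow(Add(Rational(-6, 35), -4), 2), 38), -84) = Mul(Add(Pow(Rational(-146, 35), 2), 38), -84) = Mul(Add(Rational(21316, 1225), 38), -84) = Mul(Rational(67866, 1225), -84) = Rational(-814392, 175)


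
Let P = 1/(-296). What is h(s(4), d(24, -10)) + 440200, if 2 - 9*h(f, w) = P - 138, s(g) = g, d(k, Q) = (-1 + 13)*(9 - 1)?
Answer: 1172734241/2664 ≈ 4.4022e+5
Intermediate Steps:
d(k, Q) = 96 (d(k, Q) = 12*8 = 96)
P = -1/296 ≈ -0.0033784
h(f, w) = 41441/2664 (h(f, w) = 2/9 - (-1/296 - 138)/9 = 2/9 - ⅑*(-40849/296) = 2/9 + 40849/2664 = 41441/2664)
h(s(4), d(24, -10)) + 440200 = 41441/2664 + 440200 = 1172734241/2664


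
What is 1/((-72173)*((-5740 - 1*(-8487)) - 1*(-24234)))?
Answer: -1/1947299713 ≈ -5.1353e-10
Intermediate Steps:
1/((-72173)*((-5740 - 1*(-8487)) - 1*(-24234))) = -1/(72173*((-5740 + 8487) + 24234)) = -1/(72173*(2747 + 24234)) = -1/72173/26981 = -1/72173*1/26981 = -1/1947299713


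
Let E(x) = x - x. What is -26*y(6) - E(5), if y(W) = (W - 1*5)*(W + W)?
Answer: -312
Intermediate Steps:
E(x) = 0
y(W) = 2*W*(-5 + W) (y(W) = (W - 5)*(2*W) = (-5 + W)*(2*W) = 2*W*(-5 + W))
-26*y(6) - E(5) = -52*6*(-5 + 6) - 1*0 = -52*6 + 0 = -26*12 + 0 = -312 + 0 = -312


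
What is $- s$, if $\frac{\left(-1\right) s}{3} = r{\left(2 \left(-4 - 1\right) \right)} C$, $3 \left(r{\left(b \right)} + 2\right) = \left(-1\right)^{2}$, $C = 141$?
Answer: $-705$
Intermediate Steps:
$r{\left(b \right)} = - \frac{5}{3}$ ($r{\left(b \right)} = -2 + \frac{\left(-1\right)^{2}}{3} = -2 + \frac{1}{3} \cdot 1 = -2 + \frac{1}{3} = - \frac{5}{3}$)
$s = 705$ ($s = - 3 \left(\left(- \frac{5}{3}\right) 141\right) = \left(-3\right) \left(-235\right) = 705$)
$- s = \left(-1\right) 705 = -705$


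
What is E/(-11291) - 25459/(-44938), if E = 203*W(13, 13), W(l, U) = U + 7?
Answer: 15001327/72484994 ≈ 0.20696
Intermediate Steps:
W(l, U) = 7 + U
E = 4060 (E = 203*(7 + 13) = 203*20 = 4060)
E/(-11291) - 25459/(-44938) = 4060/(-11291) - 25459/(-44938) = 4060*(-1/11291) - 25459*(-1/44938) = -580/1613 + 25459/44938 = 15001327/72484994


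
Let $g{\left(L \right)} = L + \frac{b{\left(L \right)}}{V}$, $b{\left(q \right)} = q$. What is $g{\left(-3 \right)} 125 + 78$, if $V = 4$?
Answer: $- \frac{1563}{4} \approx -390.75$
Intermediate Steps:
$g{\left(L \right)} = \frac{5 L}{4}$ ($g{\left(L \right)} = L + \frac{L}{4} = \frac{5 L}{4}$)
$g{\left(-3 \right)} 125 + 78 = \frac{5}{4} \left(-3\right) 125 + 78 = \left(- \frac{15}{4}\right) 125 + 78 = - \frac{1875}{4} + 78 = - \frac{1563}{4}$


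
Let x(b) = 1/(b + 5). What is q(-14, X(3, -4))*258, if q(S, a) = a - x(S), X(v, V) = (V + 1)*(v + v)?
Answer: -13846/3 ≈ -4615.3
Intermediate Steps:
x(b) = 1/(5 + b)
X(v, V) = 2*v*(1 + V) (X(v, V) = (1 + V)*(2*v) = 2*v*(1 + V))
q(S, a) = a - 1/(5 + S)
q(-14, X(3, -4))*258 = ((-1 + (2*3*(1 - 4))*(5 - 14))/(5 - 14))*258 = ((-1 + (2*3*(-3))*(-9))/(-9))*258 = -(-1 - 18*(-9))/9*258 = -(-1 + 162)/9*258 = -1/9*161*258 = -161/9*258 = -13846/3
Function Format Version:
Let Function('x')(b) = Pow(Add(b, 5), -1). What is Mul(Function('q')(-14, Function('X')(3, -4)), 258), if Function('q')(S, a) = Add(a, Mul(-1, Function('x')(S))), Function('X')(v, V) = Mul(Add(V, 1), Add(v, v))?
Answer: Rational(-13846, 3) ≈ -4615.3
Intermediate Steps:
Function('x')(b) = Pow(Add(5, b), -1)
Function('X')(v, V) = Mul(2, v, Add(1, V)) (Function('X')(v, V) = Mul(Add(1, V), Mul(2, v)) = Mul(2, v, Add(1, V)))
Function('q')(S, a) = Add(a, Mul(-1, Pow(Add(5, S), -1)))
Mul(Function('q')(-14, Function('X')(3, -4)), 258) = Mul(Mul(Pow(Add(5, -14), -1), Add(-1, Mul(Mul(2, 3, Add(1, -4)), Add(5, -14)))), 258) = Mul(Mul(Pow(-9, -1), Add(-1, Mul(Mul(2, 3, -3), -9))), 258) = Mul(Mul(Rational(-1, 9), Add(-1, Mul(-18, -9))), 258) = Mul(Mul(Rational(-1, 9), Add(-1, 162)), 258) = Mul(Mul(Rational(-1, 9), 161), 258) = Mul(Rational(-161, 9), 258) = Rational(-13846, 3)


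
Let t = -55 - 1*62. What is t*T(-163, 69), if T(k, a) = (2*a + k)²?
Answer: -73125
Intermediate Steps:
t = -117 (t = -55 - 62 = -117)
T(k, a) = (k + 2*a)²
t*T(-163, 69) = -117*(-163 + 2*69)² = -117*(-163 + 138)² = -117*(-25)² = -117*625 = -73125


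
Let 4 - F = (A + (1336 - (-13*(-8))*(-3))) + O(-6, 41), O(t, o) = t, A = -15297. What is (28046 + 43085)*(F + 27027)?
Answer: 2894035866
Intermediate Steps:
F = 13659 (F = 4 - ((-15297 + (1336 - (-13*(-8))*(-3))) - 6) = 4 - ((-15297 + (1336 - 104*(-3))) - 6) = 4 - ((-15297 + (1336 - 1*(-312))) - 6) = 4 - ((-15297 + (1336 + 312)) - 6) = 4 - ((-15297 + 1648) - 6) = 4 - (-13649 - 6) = 4 - 1*(-13655) = 4 + 13655 = 13659)
(28046 + 43085)*(F + 27027) = (28046 + 43085)*(13659 + 27027) = 71131*40686 = 2894035866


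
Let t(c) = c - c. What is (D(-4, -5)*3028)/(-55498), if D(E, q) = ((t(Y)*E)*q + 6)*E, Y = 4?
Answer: 36336/27749 ≈ 1.3095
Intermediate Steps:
t(c) = 0
D(E, q) = 6*E (D(E, q) = ((0*E)*q + 6)*E = (0*q + 6)*E = (0 + 6)*E = 6*E)
(D(-4, -5)*3028)/(-55498) = ((6*(-4))*3028)/(-55498) = -24*3028*(-1/55498) = -72672*(-1/55498) = 36336/27749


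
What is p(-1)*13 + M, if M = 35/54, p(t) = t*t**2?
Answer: -667/54 ≈ -12.352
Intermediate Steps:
p(t) = t**3
M = 35/54 (M = 35*(1/54) = 35/54 ≈ 0.64815)
p(-1)*13 + M = (-1)**3*13 + 35/54 = -1*13 + 35/54 = -13 + 35/54 = -667/54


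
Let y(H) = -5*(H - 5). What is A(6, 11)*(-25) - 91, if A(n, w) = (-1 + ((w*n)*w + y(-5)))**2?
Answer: -15015716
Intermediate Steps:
y(H) = 25 - 5*H (y(H) = -5*(-5 + H) = 25 - 5*H)
A(n, w) = (49 + n*w**2)**2 (A(n, w) = (-1 + ((w*n)*w + (25 - 5*(-5))))**2 = (-1 + ((n*w)*w + (25 + 25)))**2 = (-1 + (n*w**2 + 50))**2 = (-1 + (50 + n*w**2))**2 = (49 + n*w**2)**2)
A(6, 11)*(-25) - 91 = (49 + 6*11**2)**2*(-25) - 91 = (49 + 6*121)**2*(-25) - 91 = (49 + 726)**2*(-25) - 91 = 775**2*(-25) - 91 = 600625*(-25) - 91 = -15015625 - 91 = -15015716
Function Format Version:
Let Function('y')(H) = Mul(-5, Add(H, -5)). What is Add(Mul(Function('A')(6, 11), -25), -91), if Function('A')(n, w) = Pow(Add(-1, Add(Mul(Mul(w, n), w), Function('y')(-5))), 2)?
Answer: -15015716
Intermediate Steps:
Function('y')(H) = Add(25, Mul(-5, H)) (Function('y')(H) = Mul(-5, Add(-5, H)) = Add(25, Mul(-5, H)))
Function('A')(n, w) = Pow(Add(49, Mul(n, Pow(w, 2))), 2) (Function('A')(n, w) = Pow(Add(-1, Add(Mul(Mul(w, n), w), Add(25, Mul(-5, -5)))), 2) = Pow(Add(-1, Add(Mul(Mul(n, w), w), Add(25, 25))), 2) = Pow(Add(-1, Add(Mul(n, Pow(w, 2)), 50)), 2) = Pow(Add(-1, Add(50, Mul(n, Pow(w, 2)))), 2) = Pow(Add(49, Mul(n, Pow(w, 2))), 2))
Add(Mul(Function('A')(6, 11), -25), -91) = Add(Mul(Pow(Add(49, Mul(6, Pow(11, 2))), 2), -25), -91) = Add(Mul(Pow(Add(49, Mul(6, 121)), 2), -25), -91) = Add(Mul(Pow(Add(49, 726), 2), -25), -91) = Add(Mul(Pow(775, 2), -25), -91) = Add(Mul(600625, -25), -91) = Add(-15015625, -91) = -15015716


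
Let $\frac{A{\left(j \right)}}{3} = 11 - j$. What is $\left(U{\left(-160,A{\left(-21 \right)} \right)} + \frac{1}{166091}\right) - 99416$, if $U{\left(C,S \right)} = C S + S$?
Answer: $- \frac{19047315879}{166091} \approx -1.1468 \cdot 10^{5}$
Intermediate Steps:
$A{\left(j \right)} = 33 - 3 j$ ($A{\left(j \right)} = 3 \left(11 - j\right) = 33 - 3 j$)
$U{\left(C,S \right)} = S + C S$
$\left(U{\left(-160,A{\left(-21 \right)} \right)} + \frac{1}{166091}\right) - 99416 = \left(\left(33 - -63\right) \left(1 - 160\right) + \frac{1}{166091}\right) - 99416 = \left(\left(33 + 63\right) \left(-159\right) + \frac{1}{166091}\right) - 99416 = \left(96 \left(-159\right) + \frac{1}{166091}\right) - 99416 = \left(-15264 + \frac{1}{166091}\right) - 99416 = - \frac{2535213023}{166091} - 99416 = - \frac{19047315879}{166091}$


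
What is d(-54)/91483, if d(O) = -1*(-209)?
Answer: 209/91483 ≈ 0.0022846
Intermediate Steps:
d(O) = 209
d(-54)/91483 = 209/91483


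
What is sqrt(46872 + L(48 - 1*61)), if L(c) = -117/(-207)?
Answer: sqrt(24795587)/23 ≈ 216.50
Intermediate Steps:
L(c) = 13/23 (L(c) = -117*(-1/207) = 13/23)
sqrt(46872 + L(48 - 1*61)) = sqrt(46872 + 13/23) = sqrt(1078069/23) = sqrt(24795587)/23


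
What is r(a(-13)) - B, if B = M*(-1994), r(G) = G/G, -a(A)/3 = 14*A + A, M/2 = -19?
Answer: -75771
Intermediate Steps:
M = -38 (M = 2*(-19) = -38)
a(A) = -45*A (a(A) = -3*(14*A + A) = -45*A)
r(G) = 1
B = 75772 (B = -38*(-1994) = 75772)
r(a(-13)) - B = 1 - 1*75772 = 1 - 75772 = -75771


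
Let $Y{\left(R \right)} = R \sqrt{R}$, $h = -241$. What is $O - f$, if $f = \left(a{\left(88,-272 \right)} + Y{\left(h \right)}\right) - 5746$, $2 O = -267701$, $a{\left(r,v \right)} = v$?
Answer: $- \frac{255665}{2} + 241 i \sqrt{241} \approx -1.2783 \cdot 10^{5} + 3741.3 i$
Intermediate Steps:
$Y{\left(R \right)} = R^{\frac{3}{2}}$
$O = - \frac{267701}{2}$ ($O = \frac{1}{2} \left(-267701\right) = - \frac{267701}{2} \approx -1.3385 \cdot 10^{5}$)
$f = -6018 - 241 i \sqrt{241}$ ($f = \left(-272 + \left(-241\right)^{\frac{3}{2}}\right) - 5746 = \left(-272 - 241 i \sqrt{241}\right) - 5746 = -6018 - 241 i \sqrt{241} \approx -6018.0 - 3741.3 i$)
$O - f = - \frac{267701}{2} - \left(-6018 - 241 i \sqrt{241}\right) = - \frac{267701}{2} + \left(6018 + 241 i \sqrt{241}\right) = - \frac{255665}{2} + 241 i \sqrt{241}$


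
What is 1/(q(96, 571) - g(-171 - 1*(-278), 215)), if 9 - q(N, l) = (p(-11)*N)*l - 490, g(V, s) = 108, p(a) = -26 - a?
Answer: 1/822631 ≈ 1.2156e-6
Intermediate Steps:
q(N, l) = 499 + 15*N*l (q(N, l) = 9 - (((-26 - 1*(-11))*N)*l - 490) = 9 - (((-26 + 11)*N)*l - 490) = 9 - ((-15*N)*l - 490) = 9 - (-15*N*l - 490) = 9 - (-490 - 15*N*l) = 9 + (490 + 15*N*l) = 499 + 15*N*l)
1/(q(96, 571) - g(-171 - 1*(-278), 215)) = 1/((499 + 15*96*571) - 1*108) = 1/((499 + 822240) - 108) = 1/(822739 - 108) = 1/822631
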